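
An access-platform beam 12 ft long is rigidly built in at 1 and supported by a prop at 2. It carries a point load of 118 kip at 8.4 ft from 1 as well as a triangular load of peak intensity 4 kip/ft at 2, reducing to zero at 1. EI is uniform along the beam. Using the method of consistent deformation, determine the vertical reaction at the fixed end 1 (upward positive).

R_1 = 62.31 kip

Choose R_2 as the redundant. The primary structure is the cantilever fixed at 1.
Free-end deflection of the primary structure under the applied loading (downward +):
  point load 118 at a = 8.4: Pa²(3L − a)/(6EI) = 38300/EI
  triangular load, peak 4 at the free end: 11w₀L⁴/(120EI) = 7603/EI
  δ_0 = 45903/EI
Tip deflection under a unit load at 2: L³/(3EI) = 576/EI.
The prop prevents deflection at 2: R_2 = δ_0/δ_{22} = 45903/576 = 79.69 kip.
Vertical equilibrium: R_1 = ΣP − R_2 = 142 − 79.69 = 62.31 kip.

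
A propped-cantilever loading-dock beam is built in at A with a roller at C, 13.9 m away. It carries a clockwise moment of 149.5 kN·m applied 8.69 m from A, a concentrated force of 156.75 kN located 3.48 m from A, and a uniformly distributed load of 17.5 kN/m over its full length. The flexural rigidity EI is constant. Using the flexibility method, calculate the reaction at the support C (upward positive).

R_C = 118.6 kN

Choose R_C as the redundant. The primary structure is the cantilever fixed at A.
Primary-structure tip deflection at C by superposition:
  clockwise couple 149.5 at a = 8.69: M₀a(2L − a)/(2EI) = 12413/EI
  point load 156.75 at a = 3.48: Pa²(3L − a)/(6EI) = 12092/EI
  UDL 17.5: wL⁴/(8EI) = 81660/EI
  δ_0 = 106165/EI
Tip deflection under a unit load at C: L³/(3EI) = 895.2/EI.
The prop prevents deflection at C: R_C = δ_0/δ_{CC} = 106165/895.2 = 118.6 kN.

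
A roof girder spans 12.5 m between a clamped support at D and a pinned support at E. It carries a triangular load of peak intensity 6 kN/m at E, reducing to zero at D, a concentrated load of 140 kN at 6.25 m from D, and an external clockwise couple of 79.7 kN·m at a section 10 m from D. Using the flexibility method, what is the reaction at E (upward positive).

R_E = 73.56 kN

Choose R_E as the redundant. The primary structure is the cantilever fixed at D.
Primary-structure tip deflection at E by superposition:
  triangular load, peak 6 at the free end: 11w₀L⁴/(120EI) = 13428/EI
  point load 140 at a = 6.25: Pa²(3L − a)/(6EI) = 28483/EI
  clockwise couple 79.7 at a = 10: M₀a(2L − a)/(2EI) = 5978/EI
  δ_0 = 47888/EI
Flexibility coefficient — unit upward force at E: δ_{EE} = L³/(3EI) = 651/EI.
Compatibility at E: δ_0 − R_E·δ_{EE} = 0, so R_E = 47888/651 = 73.56 kN.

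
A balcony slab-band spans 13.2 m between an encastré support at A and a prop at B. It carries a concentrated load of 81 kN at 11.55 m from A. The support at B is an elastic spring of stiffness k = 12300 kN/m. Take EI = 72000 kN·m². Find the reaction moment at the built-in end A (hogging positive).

M_A = 72.37 kN·m

Take the reaction at B as the redundant and release it; the primary structure is a cantilever fixed at A.
Primary-structure tip deflection at B by superposition:
  point load 81 at a = 11.55: Pa²(3L − a)/(6EI) = 50516/EI
Flexibility coefficient — unit upward force at B: δ_{BB} = L³/(3EI) = 766.7/EI.
With EI = 72000 kN·m²: δ_0 = 0.70161 m and δ_{BB} = 0.010648 m/kN.
Compatibility — the spring shortens by R_B/k under the reaction it provides: δ_0 − R_B·δ_{BB} = R_B/k. With 1/k = 0.000081 m/kN, R_B = δ_0 / (δ_{BB} + 1/k) = 0.70161 / (0.010648 + 0.000081) = 65.39 kN.
Moment equilibrium about A: M_A = Σ(load moments about A) − R_B·L = 935.5 − 65.39×13.2 = 72.37 kN·m.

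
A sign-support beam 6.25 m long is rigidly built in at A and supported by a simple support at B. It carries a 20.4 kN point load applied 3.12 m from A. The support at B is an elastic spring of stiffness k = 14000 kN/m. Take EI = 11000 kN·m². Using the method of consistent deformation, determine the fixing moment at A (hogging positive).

M_A = 24.3 kN·m

Remove the prop at B; the released (primary) structure is a cantilever built in at A.
Downward deflection at the released point B due to the loads:
  point load 20.4 at a = 3.12: Pa²(3L − a)/(6EI) = 517.3/EI
Tip deflection under a unit load at B: L³/(3EI) = 81.38/EI.
With EI = 11000 kN·m²: δ_0 = 0.047028 m and δ_{BB} = 0.007398 m/kN.
Compatibility — the spring shortens by R_B/k under the reaction it provides: δ_0 − R_B·δ_{BB} = R_B/k. With 1/k = 0.000071 m/kN, R_B = δ_0 / (δ_{BB} + 1/k) = 0.047028 / (0.007398 + 0.000071) = 6.296 kN.
Moment equilibrium about A: M_A = Σ(load moments about A) − R_B·L = 63.65 − 6.296×6.25 = 24.3 kN·m.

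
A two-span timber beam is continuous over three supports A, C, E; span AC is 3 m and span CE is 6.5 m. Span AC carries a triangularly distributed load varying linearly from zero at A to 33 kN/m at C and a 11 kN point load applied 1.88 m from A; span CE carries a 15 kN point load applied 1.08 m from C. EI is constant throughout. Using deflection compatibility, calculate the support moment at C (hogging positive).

M_C = 16.71 kN·m

Release continuity at C by inserting a hinge; the redundant is the internal moment M_C. The primary structure is two simply-supported spans AC and CE.
Rotations at C on the released spans (each span's end-slope, ×1/EI):
  span AC: triangular load, peak 33: w₀L³/(45EI) = 19.8/EI
  span AC: point load 11 at a = 1.88: Pab(L + a)/(6LEI) = 6.279/EI
  span CE: point load 15 at a = 1.08: Pab(L + b)/(6LEI) = 26.84/EI
  relative rotation θ_0 = (26.08 + 26.84)/EI = 52.92/EI
A unit hogging moment at C produces rotation L₁/(3EI) + L₂/(3EI) = 3.167/EI.
Compatibility: M_C·(L₁+L₂)/(3EI) = θ_0, giving M_C = 16.71 kN·m (hogging).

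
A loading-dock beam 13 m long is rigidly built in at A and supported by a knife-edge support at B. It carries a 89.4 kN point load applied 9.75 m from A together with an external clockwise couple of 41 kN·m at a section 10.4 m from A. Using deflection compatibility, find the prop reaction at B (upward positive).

R_B = 61.11 kN

Choose R_B as the redundant. The primary structure is the cantilever fixed at A.
Downward deflection at the released point B due to the loads:
  point load 89.4 at a = 9.75: Pa²(3L − a)/(6EI) = 41431/EI
  clockwise couple 41 at a = 10.4: M₀a(2L − a)/(2EI) = 3326/EI
  δ_0 = 44757/EI
Flexibility coefficient — unit upward force at B: δ_{BB} = L³/(3EI) = 732.3/EI.
The prop prevents deflection at B: R_B = δ_0/δ_{BB} = 44757/732.3 = 61.11 kN.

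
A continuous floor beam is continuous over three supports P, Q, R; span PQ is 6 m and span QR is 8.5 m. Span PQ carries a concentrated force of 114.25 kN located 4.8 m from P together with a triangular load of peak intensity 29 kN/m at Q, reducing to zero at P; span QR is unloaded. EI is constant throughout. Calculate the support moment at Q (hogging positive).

M_Q = 69.65 kN·m

Release continuity at Q by inserting a hinge; the redundant is the internal moment M_Q. The primary structure is two simply-supported spans PQ and QR.
Discontinuity in slope at Q on the released structure — sum the simple-span end rotations:
  span PQ: point load 114.25 at a = 4.8: Pab(L + a)/(6LEI) = 197.4/EI
  span PQ: triangular load, peak 29: w₀L³/(45EI) = 139.2/EI
  relative rotation θ_0 = (336.6 + 0)/EI = 336.6/EI
A unit hogging moment at Q produces rotation L₁/(3EI) + L₂/(3EI) = 4.833/EI.
Compatibility: M_Q·(L₁+L₂)/(3EI) = θ_0, giving M_Q = 69.65 kN·m (hogging).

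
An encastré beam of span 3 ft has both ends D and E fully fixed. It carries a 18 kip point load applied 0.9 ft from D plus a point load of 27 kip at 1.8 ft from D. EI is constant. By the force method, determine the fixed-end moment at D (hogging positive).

Take the two fixed-end moments M_D, M_E as redundants; the released structure is the simple span DE.
Simple-span end rotations at D and E under the given loads:
  at D: point load 18 at a = 0.9: Pab(L + b)/(6LEI) = 9.639/EI
  at E: point load 18 at a = 0.9: Pab(L + a)/(6LEI) = 7.371/EI
  at D: point load 27 at a = 1.8: Pab(L + b)/(6LEI) = 13.61/EI
  at E: point load 27 at a = 1.8: Pab(L + a)/(6LEI) = 15.55/EI
  θ_D0 = 23.25/EI,  θ_E0 = 22.92/EI
Flexibility coefficients: a unit moment at one end gives L/(3EI) there and L/(6EI) at the far end, so f₁₁ = f₂₂ = 1/EI and f₁₂ = f₂₁ = 0.5/EI.
Compatibility — zero rotation at each built-in end:
  1 M_D + 0.5 M_E = 23.25
  0.5 M_D + 1 M_E = 22.92
Solving the pair gives M_D = 15.71 kip·ft and M_E = 15.07 kip·ft (hogging).

M_D = 15.71 kip·ft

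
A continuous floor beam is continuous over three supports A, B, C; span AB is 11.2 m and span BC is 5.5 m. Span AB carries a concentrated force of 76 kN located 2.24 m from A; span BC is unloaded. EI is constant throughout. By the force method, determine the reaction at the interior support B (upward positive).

Take M_B as the redundant. Released structure: two simple spans AB and BC with a hinge at B.
Rotations at B on the released spans (each span's end-slope, ×1/EI):
  span AB: point load 76 at a = 2.24: Pab(L + a)/(6LEI) = 305.1/EI
  relative rotation θ_0 = (305.1 + 0)/EI = 305.1/EI
A unit hogging moment at B produces rotation L₁/(3EI) + L₂/(3EI) = 5.567/EI.
Compatibility: M_B·(L₁+L₂)/(3EI) = θ_0, giving M_B = 54.8 kN·m (hogging).
Span AB, ΣM about A with M_B applied at B: R_B^{AB}·11.2 = 170.2 + 54.8, so R_B^{AB} = 20.09 kN and R_A = 76 − 20.09 = 55.91 kN.
Span BC, ΣM about C: R_B^{BC}·5.5 = 0 + 54.8, so R_B^{BC} = 9.964 kN and R_C = 0 − 9.964 = -9.964 kN.
R_B = 20.09 + 9.964 = 30.06 kN.

R_B = 30.06 kN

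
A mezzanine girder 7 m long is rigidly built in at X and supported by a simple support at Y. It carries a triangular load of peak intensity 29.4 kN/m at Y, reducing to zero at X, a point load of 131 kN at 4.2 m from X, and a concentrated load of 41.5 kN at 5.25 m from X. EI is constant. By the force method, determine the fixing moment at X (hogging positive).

Choose R_Y as the redundant. The primary structure is the cantilever fixed at X.
Downward deflection at the released point Y due to the loads:
  triangular load, peak 29.4 at the free end: 11w₀L⁴/(120EI) = 6471/EI
  point load 131 at a = 4.2: Pa²(3L − a)/(6EI) = 6470/EI
  point load 41.5 at a = 5.25: Pa²(3L − a)/(6EI) = 3003/EI
  δ_0 = 15944/EI
Tip deflection under a unit load at Y: L³/(3EI) = 114.3/EI.
Compatibility at Y: δ_0 − R_Y·δ_{YY} = 0, so R_Y = 15944/114.3 = 139.4 kN.
Moment equilibrium about X: M_X = Σ(load moments about X) − R_Y·L = 1248 − 139.4×7 = 272.1 kN·m.

M_X = 272.1 kN·m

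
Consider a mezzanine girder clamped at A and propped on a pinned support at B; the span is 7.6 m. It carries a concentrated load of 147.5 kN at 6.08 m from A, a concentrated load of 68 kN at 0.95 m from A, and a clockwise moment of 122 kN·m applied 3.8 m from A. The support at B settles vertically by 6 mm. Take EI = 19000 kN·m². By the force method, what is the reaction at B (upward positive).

Remove the prop at B; the released (primary) structure is a cantilever built in at A.
Free-end deflection of the primary structure under the applied loading (downward +):
  point load 147.5 at a = 6.08: Pa²(3L − a)/(6EI) = 15194/EI
  point load 68 at a = 0.95: Pa²(3L − a)/(6EI) = 223.5/EI
  clockwise couple 122 at a = 3.8: M₀a(2L − a)/(2EI) = 2643/EI
  δ_0 = 18060/EI
Flexibility coefficient — unit upward force at B: δ_{BB} = L³/(3EI) = 146.3/EI.
With EI = 19000 kN·m²: δ_0 = 0.95055 m and δ_{BB} = 0.007701 m/kN.
Compatibility — the beam at B must follow the support down by 0.006 m: δ_0 − R_B·δ_{BB} = 0.006, so R_B = (0.95055 − 0.006)/0.007701 = 122.6 kN.

R_B = 122.6 kN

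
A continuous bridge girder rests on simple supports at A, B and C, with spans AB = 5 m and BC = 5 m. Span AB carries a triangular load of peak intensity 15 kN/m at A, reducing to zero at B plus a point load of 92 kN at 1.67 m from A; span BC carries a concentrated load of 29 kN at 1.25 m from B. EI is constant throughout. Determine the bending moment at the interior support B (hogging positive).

M_B = 56.96 kN·m

Take M_B as the redundant. Released structure: two simple spans AB and BC with a hinge at B.
Discontinuity in slope at B on the released structure — sum the simple-span end rotations:
  span AB: triangular load, peak 15: 7w₀L³/(360EI) = 36.46/EI
  span AB: point load 92 at a = 1.67: Pab(L + a)/(6LEI) = 113.8/EI
  span BC: point load 29 at a = 1.25: Pab(L + b)/(6LEI) = 39.65/EI
  relative rotation θ_0 = (150.2 + 39.65)/EI = 189.9/EI
A unit hogging moment at B produces rotation L₁/(3EI) + L₂/(3EI) = 3.333/EI.
Slope continuity at B: θ_0 = M_B·3.333/EI, so M_B = 189.9/3.333 = 56.96 kN·m (hogging).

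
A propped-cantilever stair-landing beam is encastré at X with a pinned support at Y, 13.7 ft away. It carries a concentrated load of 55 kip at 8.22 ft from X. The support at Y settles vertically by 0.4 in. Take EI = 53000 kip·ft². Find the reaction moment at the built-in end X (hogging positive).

Remove the prop at Y; the released (primary) structure is a cantilever built in at X.
Free-end deflection of the primary structure under the applied loading (downward +):
  point load 55 at a = 8.22: Pa²(3L − a)/(6EI) = 20365/EI
Flexibility coefficient — unit upward force at Y: δ_{YY} = L³/(3EI) = 857.1/EI.
With EI = 53000 kip·ft²: δ_0 = 0.38425 ft and δ_{YY} = 0.016172 ft/kip.
Compatibility — the beam at Y must follow the support down by 0.03333 ft: δ_0 − R_Y·δ_{YY} = 0.03333, so R_Y = (0.38425 − 0.03333)/0.016172 = 21.7 kip.
Moment equilibrium about X: M_X = Σ(load moments about X) − R_Y·L = 452.1 − 21.7×13.7 = 154.8 kip·ft.

M_X = 154.8 kip·ft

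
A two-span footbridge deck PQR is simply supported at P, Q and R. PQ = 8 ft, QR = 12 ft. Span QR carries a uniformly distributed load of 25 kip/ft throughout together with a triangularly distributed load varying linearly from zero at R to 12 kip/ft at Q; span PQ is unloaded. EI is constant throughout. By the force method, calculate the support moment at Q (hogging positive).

M_Q = 339.1 kip·ft

Take M_Q as the redundant. Released structure: two simple spans PQ and QR with a hinge at Q.
End slopes at the hinge Q, treating each span as simply supported:
  span QR: UDL 25: wL³/(24EI) = 1800/EI
  span QR: triangular load, peak 12: w₀L³/(45EI) = 460.8/EI
  relative rotation θ_0 = (0 + 2261)/EI = 2261/EI
A unit hogging moment at Q produces rotation L₁/(3EI) + L₂/(3EI) = 6.667/EI.
Slope continuity at Q: θ_0 = M_Q·6.667/EI, so M_Q = 2261/6.667 = 339.1 kip·ft (hogging).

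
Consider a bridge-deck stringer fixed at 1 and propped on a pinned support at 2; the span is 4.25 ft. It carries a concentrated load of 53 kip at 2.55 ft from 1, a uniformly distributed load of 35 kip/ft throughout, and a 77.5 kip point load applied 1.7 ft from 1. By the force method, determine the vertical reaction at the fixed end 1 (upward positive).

R_1 = 184.5 kip

Take the reaction at 2 as the redundant and release it; the primary structure is a cantilever fixed at 1.
Free-end deflection of the primary structure under the applied loading (downward +):
  point load 53 at a = 2.55: Pa²(3L − a)/(6EI) = 585.9/EI
  UDL 35: wL⁴/(8EI) = 1427/EI
  point load 77.5 at a = 1.7: Pa²(3L − a)/(6EI) = 412.5/EI
  δ_0 = 2426/EI
Tip deflection under a unit load at 2: L³/(3EI) = 25.59/EI.
Compatibility at 2: δ_0 − R_2·δ_{22} = 0, so R_2 = 2426/25.59 = 94.8 kip.
Vertical equilibrium: R_1 = ΣP − R_2 = 279.2 − 94.8 = 184.5 kip.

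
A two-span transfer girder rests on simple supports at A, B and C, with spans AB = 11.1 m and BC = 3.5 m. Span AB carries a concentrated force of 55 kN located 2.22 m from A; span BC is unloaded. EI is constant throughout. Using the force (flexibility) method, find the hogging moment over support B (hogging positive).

Release continuity at B by inserting a hinge; the redundant is the internal moment M_B. The primary structure is two simply-supported spans AB and BC.
Discontinuity in slope at B on the released structure — sum the simple-span end rotations:
  span AB: point load 55 at a = 2.22: Pab(L + a)/(6LEI) = 216.8/EI
  relative rotation θ_0 = (216.8 + 0)/EI = 216.8/EI
A unit hogging moment at B produces rotation L₁/(3EI) + L₂/(3EI) = 4.867/EI.
Slope continuity at B: θ_0 = M_B·4.867/EI, so M_B = 216.8/4.867 = 44.56 kN·m (hogging).

M_B = 44.56 kN·m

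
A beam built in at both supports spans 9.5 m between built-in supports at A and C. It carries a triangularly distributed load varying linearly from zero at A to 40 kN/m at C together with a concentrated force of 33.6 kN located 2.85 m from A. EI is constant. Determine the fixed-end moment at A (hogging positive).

M_A = 167.3 kN·m

Release both end moments; the primary structure is a simply-supported span AC with redundants M_A and M_C.
On the primary (simply-supported) span, the end slopes from the loading are:
  at A: triangular load, peak 40: 7w₀L³/(360EI) = 666.8/EI
  at C: triangular load, peak 40: w₀L³/(45EI) = 762.1/EI
  at A: point load 33.6 at a = 2.85: Pab(L + b)/(6LEI) = 180.4/EI
  at C: point load 33.6 at a = 2.85: Pab(L + a)/(6LEI) = 138/EI
  θ_A0 = 847.3/EI,  θ_C0 = 900.1/EI
Flexibility coefficients: a unit moment at one end gives L/(3EI) there and L/(6EI) at the far end, so f₁₁ = f₂₂ = 3.167/EI and f₁₂ = f₂₁ = 1.583/EI.
Compatibility — zero rotation at each built-in end:
  3.167 M_A + 1.583 M_C = 847.3
  1.583 M_A + 3.167 M_C = 900.1
Solving the pair gives M_A = 167.3 kN·m and M_C = 200.6 kN·m (hogging).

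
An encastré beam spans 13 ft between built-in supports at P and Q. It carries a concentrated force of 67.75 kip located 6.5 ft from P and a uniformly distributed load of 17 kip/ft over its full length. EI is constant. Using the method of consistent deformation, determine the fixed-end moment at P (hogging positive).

Release both end moments; the primary structure is a simply-supported span PQ with redundants M_P and M_Q.
Simple-span end rotations at P and Q under the given loads:
  at P: point load 67.75 at a = 6.5: Pab(L + b)/(6LEI) = 715.6/EI
  at Q: point load 67.75 at a = 6.5: Pab(L + a)/(6LEI) = 715.6/EI
  at P: UDL 17: wL³/(24EI) = 1556/EI
  at Q: UDL 17: wL³/(24EI) = 1556/EI
  θ_P0 = 2272/EI,  θ_Q0 = 2272/EI
Flexibility coefficients: a unit moment at one end gives L/(3EI) there and L/(6EI) at the far end, so f₁₁ = f₂₂ = 4.333/EI and f₁₂ = f₂₁ = 2.167/EI.
Compatibility — zero rotation at each built-in end:
  4.333 M_P + 2.167 M_Q = 2272
  2.167 M_P + 4.333 M_Q = 2272
Solving the pair gives M_P = 349.5 kip·ft and M_Q = 349.5 kip·ft (hogging).

M_P = 349.5 kip·ft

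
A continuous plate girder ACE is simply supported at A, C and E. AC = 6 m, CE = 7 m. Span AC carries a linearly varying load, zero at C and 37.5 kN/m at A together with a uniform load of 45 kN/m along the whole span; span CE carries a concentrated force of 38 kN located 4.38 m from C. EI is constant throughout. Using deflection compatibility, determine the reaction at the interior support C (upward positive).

Release continuity at C by inserting a hinge; the redundant is the internal moment M_C. The primary structure is two simply-supported spans AC and CE.
Rotations at C on the released spans (each span's end-slope, ×1/EI):
  span AC: triangular load, peak 37.5: 7w₀L³/(360EI) = 157.5/EI
  span AC: UDL 45: wL³/(24EI) = 405/EI
  span CE: point load 38 at a = 4.38: Pab(L + b)/(6LEI) = 99.88/EI
  relative rotation θ_0 = (562.5 + 99.88)/EI = 662.4/EI
A unit hogging moment at C produces rotation L₁/(3EI) + L₂/(3EI) = 4.333/EI.
Compatibility: M_C·(L₁+L₂)/(3EI) = θ_0, giving M_C = 152.9 kN·m (hogging).
Span AC, ΣM about A with M_C applied at C: R_C^{AC}·6 = 1035 + 152.9, so R_C^{AC} = 198 kN and R_A = 382.5 − 198 = 184.5 kN.
Span CE, ΣM about E: R_C^{CE}·7 = 99.56 + 152.9, so R_C^{CE} = 36.06 kN and R_E = 38 − 36.06 = 1.94 kN.
R_C = 198 + 36.06 = 234 kN.

R_C = 234 kN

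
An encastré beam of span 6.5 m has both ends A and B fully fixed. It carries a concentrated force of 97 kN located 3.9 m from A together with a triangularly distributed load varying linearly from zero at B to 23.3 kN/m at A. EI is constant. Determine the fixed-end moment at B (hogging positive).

Release both end moments; the primary structure is a simply-supported span AB with redundants M_A and M_B.
End rotations of the released simple span under the applied load (×1/EI):
  at A: point load 97 at a = 3.9: Pab(L + b)/(6LEI) = 229.5/EI
  at B: point load 97 at a = 3.9: Pab(L + a)/(6LEI) = 262.3/EI
  at A: triangular load, peak 23.3: w₀L³/(45EI) = 142.2/EI
  at B: triangular load, peak 23.3: 7w₀L³/(360EI) = 124.4/EI
  θ_A0 = 371.7/EI,  θ_B0 = 386.7/EI
Flexibility coefficients: a unit moment at one end gives L/(3EI) there and L/(6EI) at the far end, so f₁₁ = f₂₂ = 2.167/EI and f₁₂ = f₂₁ = 1.083/EI.
Compatibility — zero rotation at each built-in end:
  2.167 M_A + 1.083 M_B = 371.7
  1.083 M_A + 2.167 M_B = 386.7
Solving the pair gives M_A = 109.7 kN·m and M_B = 123.6 kN·m (hogging).

M_B = 123.6 kN·m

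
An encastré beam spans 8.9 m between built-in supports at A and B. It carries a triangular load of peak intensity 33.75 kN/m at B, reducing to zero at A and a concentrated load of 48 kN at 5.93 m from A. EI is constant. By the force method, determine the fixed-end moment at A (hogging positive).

M_A = 120.8 kN·m

Release both end moments; the primary structure is a simply-supported span AB with redundants M_A and M_B.
End rotations of the released simple span under the applied load (×1/EI):
  at A: triangular load, peak 33.75: 7w₀L³/(360EI) = 462.6/EI
  at B: triangular load, peak 33.75: w₀L³/(45EI) = 528.7/EI
  at A: point load 48 at a = 5.93: Pab(L + b)/(6LEI) = 187.9/EI
  at B: point load 48 at a = 5.93: Pab(L + a)/(6LEI) = 234.8/EI
  θ_A0 = 650.6/EI,  θ_B0 = 763.5/EI
Flexibility coefficients: a unit moment at one end gives L/(3EI) there and L/(6EI) at the far end, so f₁₁ = f₂₂ = 2.967/EI and f₁₂ = f₂₁ = 1.483/EI.
Compatibility — zero rotation at each built-in end:
  2.967 M_A + 1.483 M_B = 650.6
  1.483 M_A + 2.967 M_B = 763.5
Solving the pair gives M_A = 120.8 kN·m and M_B = 197 kN·m (hogging).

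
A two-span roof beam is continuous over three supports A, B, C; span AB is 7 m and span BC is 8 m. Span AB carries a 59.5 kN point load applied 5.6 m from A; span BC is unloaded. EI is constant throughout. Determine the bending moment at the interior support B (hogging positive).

M_B = 27.99 kN·m

Release continuity at B by inserting a hinge; the redundant is the internal moment M_B. The primary structure is two simply-supported spans AB and BC.
End slopes at the hinge B, treating each span as simply supported:
  span AB: point load 59.5 at a = 5.6: Pab(L + a)/(6LEI) = 139.9/EI
  relative rotation θ_0 = (139.9 + 0)/EI = 139.9/EI
A unit hogging moment at B produces rotation L₁/(3EI) + L₂/(3EI) = 5/EI.
Compatibility: M_B·(L₁+L₂)/(3EI) = θ_0, giving M_B = 27.99 kN·m (hogging).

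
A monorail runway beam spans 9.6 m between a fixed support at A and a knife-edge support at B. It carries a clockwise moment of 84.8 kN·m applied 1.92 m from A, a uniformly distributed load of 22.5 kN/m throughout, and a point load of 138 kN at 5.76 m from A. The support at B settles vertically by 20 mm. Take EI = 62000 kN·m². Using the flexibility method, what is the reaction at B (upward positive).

R_B = 141.2 kN

Remove the prop at B; the released (primary) structure is a cantilever built in at A.
Deflection at B on the released cantilever, summing each load's contribution:
  clockwise couple 84.8 at a = 1.92: M₀a(2L − a)/(2EI) = 1407/EI
  UDL 22.5: wL⁴/(8EI) = 23888/EI
  point load 138 at a = 5.76: Pa²(3L − a)/(6EI) = 17581/EI
  δ_0 = 42876/EI
Flexibility coefficient — unit upward force at B: δ_{BB} = L³/(3EI) = 294.9/EI.
With EI = 62000 kN·m²: δ_0 = 0.69155 m and δ_{BB} = 0.004757 m/kN.
Compatibility — the beam at B must follow the support down by 0.02 m: δ_0 − R_B·δ_{BB} = 0.02, so R_B = (0.69155 − 0.02)/0.004757 = 141.2 kN.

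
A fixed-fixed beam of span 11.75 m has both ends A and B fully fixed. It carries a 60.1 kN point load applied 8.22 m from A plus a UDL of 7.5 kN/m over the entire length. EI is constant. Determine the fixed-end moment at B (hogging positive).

Take the two fixed-end moments M_A, M_B as redundants; the released structure is the simple span AB.
Simple-span end rotations at A and B under the given loads:
  at A: point load 60.1 at a = 8.22: Pab(L + b)/(6LEI) = 378/EI
  at B: point load 60.1 at a = 8.22: Pab(L + a)/(6LEI) = 494/EI
  at A: UDL 7.5: wL³/(24EI) = 506.9/EI
  at B: UDL 7.5: wL³/(24EI) = 506.9/EI
  θ_A0 = 884.9/EI,  θ_B0 = 1001/EI
Flexibility coefficients: a unit moment at one end gives L/(3EI) there and L/(6EI) at the far end, so f₁₁ = f₂₂ = 3.917/EI and f₁₂ = f₂₁ = 1.958/EI.
Compatibility — zero rotation at each built-in end:
  3.917 M_A + 1.958 M_B = 884.9
  1.958 M_A + 3.917 M_B = 1001
Solving the pair gives M_A = 130.9 kN·m and M_B = 190.1 kN·m (hogging).

M_B = 190.1 kN·m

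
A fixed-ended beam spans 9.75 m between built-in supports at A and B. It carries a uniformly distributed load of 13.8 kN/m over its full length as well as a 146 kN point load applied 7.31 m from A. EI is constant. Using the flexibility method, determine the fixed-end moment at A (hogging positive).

Take the two fixed-end moments M_A, M_B as redundants; the released structure is the simple span AB.
Simple-span end rotations at A and B under the given loads:
  at A: UDL 13.8: wL³/(24EI) = 532.9/EI
  at B: UDL 13.8: wL³/(24EI) = 532.9/EI
  at A: point load 146 at a = 7.31: Pab(L + b)/(6LEI) = 542.6/EI
  at B: point load 146 at a = 7.31: Pab(L + a)/(6LEI) = 759.4/EI
  θ_A0 = 1076/EI,  θ_B0 = 1292/EI
Flexibility coefficients: a unit moment at one end gives L/(3EI) there and L/(6EI) at the far end, so f₁₁ = f₂₂ = 3.25/EI and f₁₂ = f₂₁ = 1.625/EI.
Compatibility — zero rotation at each built-in end:
  3.25 M_A + 1.625 M_B = 1076
  1.625 M_A + 3.25 M_B = 1292
Solving the pair gives M_A = 176.2 kN·m and M_B = 309.6 kN·m (hogging).

M_A = 176.2 kN·m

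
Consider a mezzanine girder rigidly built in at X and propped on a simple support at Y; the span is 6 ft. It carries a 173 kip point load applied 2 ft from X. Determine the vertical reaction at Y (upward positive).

Remove the prop at Y; the released (primary) structure is a cantilever built in at X.
Deflection at Y on the released cantilever, summing each load's contribution:
  point load 173 at a = 2: Pa²(3L − a)/(6EI) = 1845/EI
Flexibility coefficient — unit upward force at Y: δ_{YY} = L³/(3EI) = 72/EI.
Compatibility at Y: δ_0 − R_Y·δ_{YY} = 0, so R_Y = 1845/72 = 25.63 kip.

R_Y = 25.63 kip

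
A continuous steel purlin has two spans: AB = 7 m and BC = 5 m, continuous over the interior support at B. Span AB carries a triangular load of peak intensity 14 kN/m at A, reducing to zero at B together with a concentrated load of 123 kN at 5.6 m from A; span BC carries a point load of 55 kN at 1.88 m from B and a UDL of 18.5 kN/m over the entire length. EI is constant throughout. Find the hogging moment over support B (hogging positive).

M_B = 141.6 kN·m

Insert a hinge at B; M_B is the redundant, and each span becomes simply supported.
End slopes at the hinge B, treating each span as simply supported:
  span AB: triangular load, peak 14: 7w₀L³/(360EI) = 93.37/EI
  span AB: point load 123 at a = 5.6: Pab(L + a)/(6LEI) = 289.3/EI
  span BC: point load 55 at a = 1.88: Pab(L + b)/(6LEI) = 87.32/EI
  span BC: UDL 18.5: wL³/(24EI) = 96.35/EI
  relative rotation θ_0 = (382.7 + 183.7)/EI = 566.3/EI
A unit hogging moment at B produces rotation L₁/(3EI) + L₂/(3EI) = 4/EI.
Compatibility: M_B·(L₁+L₂)/(3EI) = θ_0, giving M_B = 141.6 kN·m (hogging).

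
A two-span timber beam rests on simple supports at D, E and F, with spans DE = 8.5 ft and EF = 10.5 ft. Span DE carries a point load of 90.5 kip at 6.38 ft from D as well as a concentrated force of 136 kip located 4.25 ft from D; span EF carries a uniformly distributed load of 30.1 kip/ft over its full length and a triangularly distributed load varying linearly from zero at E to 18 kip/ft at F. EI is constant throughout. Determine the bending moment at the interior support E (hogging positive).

M_E = 446.6 kip·ft

Release continuity at E by inserting a hinge; the redundant is the internal moment M_E. The primary structure is two simply-supported spans DE and EF.
Rotations at E on the released spans (each span's end-slope, ×1/EI):
  span DE: point load 90.5 at a = 6.38: Pab(L + a)/(6LEI) = 357.1/EI
  span DE: point load 136 at a = 4.25: Pab(L + a)/(6LEI) = 614.1/EI
  span EF: UDL 30.1: wL³/(24EI) = 1452/EI
  span EF: triangular load, peak 18: 7w₀L³/(360EI) = 405.2/EI
  relative rotation θ_0 = (971.3 + 1857)/EI = 2828/EI
A unit hogging moment at E produces rotation L₁/(3EI) + L₂/(3EI) = 6.333/EI.
Compatibility: M_E·(L₁+L₂)/(3EI) = θ_0, giving M_E = 446.6 kip·ft (hogging).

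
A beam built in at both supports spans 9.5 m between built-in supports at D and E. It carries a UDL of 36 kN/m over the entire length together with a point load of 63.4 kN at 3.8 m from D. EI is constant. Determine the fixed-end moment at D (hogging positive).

M_D = 357.5 kN·m

Take the two fixed-end moments M_D, M_E as redundants; the released structure is the simple span DE.
On the primary (simply-supported) span, the end slopes from the loading are:
  at D: UDL 36: wL³/(24EI) = 1286/EI
  at E: UDL 36: wL³/(24EI) = 1286/EI
  at D: point load 63.4 at a = 3.8: Pab(L + b)/(6LEI) = 366.2/EI
  at E: point load 63.4 at a = 3.8: Pab(L + a)/(6LEI) = 320.4/EI
  θ_D0 = 1652/EI,  θ_E0 = 1606/EI
Flexibility coefficients: a unit moment at one end gives L/(3EI) there and L/(6EI) at the far end, so f₁₁ = f₂₂ = 3.167/EI and f₁₂ = f₂₁ = 1.583/EI.
Compatibility — zero rotation at each built-in end:
  3.167 M_D + 1.583 M_E = 1652
  1.583 M_D + 3.167 M_E = 1606
Solving the pair gives M_D = 357.5 kN·m and M_E = 328.6 kN·m (hogging).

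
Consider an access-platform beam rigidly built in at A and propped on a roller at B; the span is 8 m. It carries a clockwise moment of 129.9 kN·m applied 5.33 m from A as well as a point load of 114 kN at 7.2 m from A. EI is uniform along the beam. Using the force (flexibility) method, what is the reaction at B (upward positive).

Choose R_B as the redundant. The primary structure is the cantilever fixed at A.
Primary-structure tip deflection at B by superposition:
  clockwise couple 129.9 at a = 5.33: M₀a(2L − a)/(2EI) = 3694/EI
  point load 114 at a = 7.2: Pa²(3L − a)/(6EI) = 16547/EI
  δ_0 = 20241/EI
Flexibility coefficient — unit upward force at B: δ_{BB} = L³/(3EI) = 170.7/EI.
Compatibility at B: δ_0 − R_B·δ_{BB} = 0, so R_B = 20241/170.7 = 118.6 kN.

R_B = 118.6 kN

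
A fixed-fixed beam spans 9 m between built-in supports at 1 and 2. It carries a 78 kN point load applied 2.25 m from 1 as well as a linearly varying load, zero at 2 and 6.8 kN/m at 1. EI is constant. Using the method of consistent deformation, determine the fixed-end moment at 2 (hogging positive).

M_2 = 51.27 kN·m

Take the two fixed-end moments M_1, M_2 as redundants; the released structure is the simple span 12.
End rotations of the released simple span under the applied load (×1/EI):
  at 1: point load 78 at a = 2.25: Pab(L + b)/(6LEI) = 345.5/EI
  at 2: point load 78 at a = 2.25: Pab(L + a)/(6LEI) = 246.8/EI
  at 1: triangular load, peak 6.8: w₀L³/(45EI) = 110.2/EI
  at 2: triangular load, peak 6.8: 7w₀L³/(360EI) = 96.39/EI
  θ_10 = 455.7/EI,  θ_20 = 343.2/EI
Flexibility coefficients: a unit moment at one end gives L/(3EI) there and L/(6EI) at the far end, so f₁₁ = f₂₂ = 3/EI and f₁₂ = f₂₁ = 1.5/EI.
Compatibility — zero rotation at each built-in end:
  3 M_1 + 1.5 M_2 = 455.7
  1.5 M_1 + 3 M_2 = 343.2
Solving the pair gives M_1 = 126.3 kN·m and M_2 = 51.27 kN·m (hogging).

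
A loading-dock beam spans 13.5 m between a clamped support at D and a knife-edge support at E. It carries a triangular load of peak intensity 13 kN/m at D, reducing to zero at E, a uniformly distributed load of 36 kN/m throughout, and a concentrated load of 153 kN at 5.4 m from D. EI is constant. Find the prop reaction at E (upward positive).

R_E = 231.6 kN

Release the roller at E. Primary structure: cantilever fixed at D.
Downward deflection at the released point E due to the loads:
  triangular load, peak 13 at the fixed end: w₀L⁴/(30EI) = 14393/EI
  UDL 36: wL⁴/(8EI) = 149468/EI
  point load 153 at a = 5.4: Pa²(3L − a)/(6EI) = 26100/EI
  δ_0 = 189961/EI
Flexibility coefficient — unit upward force at E: δ_{EE} = L³/(3EI) = 820.1/EI.
The prop prevents deflection at E: R_E = δ_0/δ_{EE} = 189961/820.1 = 231.6 kN.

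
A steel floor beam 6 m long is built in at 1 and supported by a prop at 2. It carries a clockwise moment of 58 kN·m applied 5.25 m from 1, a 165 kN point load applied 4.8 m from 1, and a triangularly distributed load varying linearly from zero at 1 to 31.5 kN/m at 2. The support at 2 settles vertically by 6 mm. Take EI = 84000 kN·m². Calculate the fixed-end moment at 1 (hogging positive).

Release the roller at 2. Primary structure: cantilever fixed at 1.
Free-end deflection of the primary structure under the applied loading (downward +):
  clockwise couple 58 at a = 5.25: M₀a(2L − a)/(2EI) = 1028/EI
  point load 165 at a = 4.8: Pa²(3L − a)/(6EI) = 8364/EI
  triangular load, peak 31.5 at the free end: 11w₀L⁴/(120EI) = 3742/EI
  δ_0 = 13133/EI
Flexibility coefficient — unit upward force at 2: δ_{22} = L³/(3EI) = 72/EI.
With EI = 84000 kN·m²: δ_0 = 0.15635 m and δ_{22} = 0.000857 m/kN.
Compatibility — the beam at 2 must follow the support down by 0.006 m: δ_0 − R_2·δ_{22} = 0.006, so R_2 = (0.15635 − 0.006)/0.000857 = 175.4 kN.
Moment equilibrium about 1: M_1 = Σ(load moments about 1) − R_2·L = 1228 − 175.4×6 = 175.5 kN·m.

M_1 = 175.5 kN·m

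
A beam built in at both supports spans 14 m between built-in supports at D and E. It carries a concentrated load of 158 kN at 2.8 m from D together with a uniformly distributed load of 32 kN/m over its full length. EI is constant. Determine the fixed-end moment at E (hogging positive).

Take the two fixed-end moments M_D, M_E as redundants; the released structure is the simple span DE.
Simple-span end rotations at D and E under the given loads:
  at D: point load 158 at a = 2.8: Pab(L + b)/(6LEI) = 1486/EI
  at E: point load 158 at a = 2.8: Pab(L + a)/(6LEI) = 991/EI
  at D: UDL 32: wL³/(24EI) = 3659/EI
  at E: UDL 32: wL³/(24EI) = 3659/EI
  θ_D0 = 5145/EI,  θ_E0 = 4650/EI
Flexibility coefficients: a unit moment at one end gives L/(3EI) there and L/(6EI) at the far end, so f₁₁ = f₂₂ = 4.667/EI and f₁₂ = f₂₁ = 2.333/EI.
Compatibility — zero rotation at each built-in end:
  4.667 M_D + 2.333 M_E = 5145
  2.333 M_D + 4.667 M_E = 4650
Solving the pair gives M_D = 805.8 kN·m and M_E = 593.5 kN·m (hogging).

M_E = 593.5 kN·m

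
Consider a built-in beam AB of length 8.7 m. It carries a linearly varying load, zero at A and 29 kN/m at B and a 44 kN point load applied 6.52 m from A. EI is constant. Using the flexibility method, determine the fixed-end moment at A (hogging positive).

M_A = 91.18 kN·m

Take the two fixed-end moments M_A, M_B as redundants; the released structure is the simple span AB.
End rotations of the released simple span under the applied load (×1/EI):
  at A: triangular load, peak 29: 7w₀L³/(360EI) = 371.3/EI
  at B: triangular load, peak 29: w₀L³/(45EI) = 424.4/EI
  at A: point load 44 at a = 6.52: Pab(L + b)/(6LEI) = 130.4/EI
  at B: point load 44 at a = 6.52: Pab(L + a)/(6LEI) = 182.3/EI
  θ_A0 = 501.7/EI,  θ_B0 = 606.7/EI
Flexibility coefficients: a unit moment at one end gives L/(3EI) there and L/(6EI) at the far end, so f₁₁ = f₂₂ = 2.9/EI and f₁₂ = f₂₁ = 1.45/EI.
Compatibility — zero rotation at each built-in end:
  2.9 M_A + 1.45 M_B = 501.7
  1.45 M_A + 2.9 M_B = 606.7
Solving the pair gives M_A = 91.18 kN·m and M_B = 163.6 kN·m (hogging).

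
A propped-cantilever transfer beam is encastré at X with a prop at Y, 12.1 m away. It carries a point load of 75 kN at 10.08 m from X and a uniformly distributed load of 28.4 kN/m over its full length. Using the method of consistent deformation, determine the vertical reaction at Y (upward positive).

R_Y = 185.3 kN

Choose R_Y as the redundant. The primary structure is the cantilever fixed at X.
Downward deflection at the released point Y due to the loads:
  point load 75 at a = 10.08: Pa²(3L − a)/(6EI) = 33301/EI
  UDL 28.4: wL⁴/(8EI) = 76097/EI
  δ_0 = 109399/EI
Flexibility coefficient — unit upward force at Y: δ_{YY} = L³/(3EI) = 590.5/EI.
Compatibility at Y: δ_0 − R_Y·δ_{YY} = 0, so R_Y = 109399/590.5 = 185.3 kN.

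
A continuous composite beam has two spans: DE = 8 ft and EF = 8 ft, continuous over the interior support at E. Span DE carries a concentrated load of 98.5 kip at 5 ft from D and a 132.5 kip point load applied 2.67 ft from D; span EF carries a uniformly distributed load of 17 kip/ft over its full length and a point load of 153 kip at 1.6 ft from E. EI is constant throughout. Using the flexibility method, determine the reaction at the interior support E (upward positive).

Take M_E as the redundant. Released structure: two simple spans DE and EF with a hinge at E.
End slopes at the hinge E, treating each span as simply supported:
  span DE: point load 98.5 at a = 5: Pab(L + a)/(6LEI) = 400.2/EI
  span DE: point load 132.5 at a = 2.67: Pab(L + a)/(6LEI) = 419.2/EI
  span EF: UDL 17: wL³/(24EI) = 362.7/EI
  span EF: point load 153 at a = 1.6: Pab(L + b)/(6LEI) = 470/EI
  relative rotation θ_0 = (819.3 + 832.7)/EI = 1652/EI
A unit hogging moment at E produces rotation L₁/(3EI) + L₂/(3EI) = 5.333/EI.
Compatibility: M_E·(L₁+L₂)/(3EI) = θ_0, giving M_E = 309.7 kip·ft (hogging).
Span DE, ΣM about D with M_E applied at E: R_E^{DE}·8 = 846.3 + 309.7, so R_E^{DE} = 144.5 kip and R_D = 231 − 144.5 = 86.5 kip.
Span EF, ΣM about F: R_E^{EF}·8 = 1523 + 309.7, so R_E^{EF} = 229.1 kip and R_F = 289 − 229.1 = 59.88 kip.
R_E = 144.5 + 229.1 = 373.6 kip.

R_E = 373.6 kip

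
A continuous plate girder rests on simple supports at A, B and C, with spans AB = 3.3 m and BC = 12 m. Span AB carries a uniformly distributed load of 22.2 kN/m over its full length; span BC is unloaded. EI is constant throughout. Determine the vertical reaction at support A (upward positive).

Release continuity at B by inserting a hinge; the redundant is the internal moment M_B. The primary structure is two simply-supported spans AB and BC.
End slopes at the hinge B, treating each span as simply supported:
  span AB: UDL 22.2: wL³/(24EI) = 33.24/EI
  relative rotation θ_0 = (33.24 + 0)/EI = 33.24/EI
A unit hogging moment at B produces rotation L₁/(3EI) + L₂/(3EI) = 5.1/EI.
Compatibility: M_B·(L₁+L₂)/(3EI) = θ_0, giving M_B = 6.518 kN·m (hogging).
Span AB, ΣM about A with M_B applied at B: R_B^{AB}·3.3 = 120.9 + 6.518, so R_B^{AB} = 38.61 kN and R_A = 73.26 − 38.61 = 34.65 kN.

R_A = 34.65 kN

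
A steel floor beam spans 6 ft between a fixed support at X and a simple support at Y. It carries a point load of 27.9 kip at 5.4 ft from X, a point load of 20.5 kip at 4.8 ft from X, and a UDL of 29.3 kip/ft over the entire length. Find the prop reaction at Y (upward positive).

R_Y = 104.1 kip

Choose R_Y as the redundant. The primary structure is the cantilever fixed at X.
Downward deflection at the released point Y due to the loads:
  point load 27.9 at a = 5.4: Pa²(3L − a)/(6EI) = 1708/EI
  point load 20.5 at a = 4.8: Pa²(3L − a)/(6EI) = 1039/EI
  UDL 29.3: wL⁴/(8EI) = 4747/EI
  δ_0 = 7494/EI
Tip deflection under a unit load at Y: L³/(3EI) = 72/EI.
The prop prevents deflection at Y: R_Y = δ_0/δ_{YY} = 7494/72 = 104.1 kip.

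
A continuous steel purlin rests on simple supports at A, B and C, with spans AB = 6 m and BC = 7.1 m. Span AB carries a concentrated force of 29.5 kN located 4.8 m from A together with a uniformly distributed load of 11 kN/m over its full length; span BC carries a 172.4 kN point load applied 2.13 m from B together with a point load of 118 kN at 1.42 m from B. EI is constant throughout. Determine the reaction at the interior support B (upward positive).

Insert a hinge at B; M_B is the redundant, and each span becomes simply supported.
Discontinuity in slope at B on the released structure — sum the simple-span end rotations:
  span AB: point load 29.5 at a = 4.8: Pab(L + a)/(6LEI) = 50.98/EI
  span AB: UDL 11: wL³/(24EI) = 99/EI
  span BC: point load 172.4 at a = 2.13: Pab(L + b)/(6LEI) = 517.1/EI
  span BC: point load 118 at a = 1.42: Pab(L + b)/(6LEI) = 285.5/EI
  relative rotation θ_0 = (150 + 802.6)/EI = 952.6/EI
A unit hogging moment at B produces rotation L₁/(3EI) + L₂/(3EI) = 4.367/EI.
Slope continuity at B: θ_0 = M_B·4.367/EI, so M_B = 952.6/4.367 = 218.2 kN·m (hogging).
Span AB, ΣM about A with M_B applied at B: R_B^{AB}·6 = 339.6 + 218.2, so R_B^{AB} = 92.96 kN and R_A = 95.5 − 92.96 = 2.541 kN.
Span BC, ΣM about C: R_B^{BC}·7.1 = 1527 + 218.2, so R_B^{BC} = 245.8 kN and R_C = 290.4 − 245.8 = 44.59 kN.
R_B = 92.96 + 245.8 = 338.8 kN.

R_B = 338.8 kN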